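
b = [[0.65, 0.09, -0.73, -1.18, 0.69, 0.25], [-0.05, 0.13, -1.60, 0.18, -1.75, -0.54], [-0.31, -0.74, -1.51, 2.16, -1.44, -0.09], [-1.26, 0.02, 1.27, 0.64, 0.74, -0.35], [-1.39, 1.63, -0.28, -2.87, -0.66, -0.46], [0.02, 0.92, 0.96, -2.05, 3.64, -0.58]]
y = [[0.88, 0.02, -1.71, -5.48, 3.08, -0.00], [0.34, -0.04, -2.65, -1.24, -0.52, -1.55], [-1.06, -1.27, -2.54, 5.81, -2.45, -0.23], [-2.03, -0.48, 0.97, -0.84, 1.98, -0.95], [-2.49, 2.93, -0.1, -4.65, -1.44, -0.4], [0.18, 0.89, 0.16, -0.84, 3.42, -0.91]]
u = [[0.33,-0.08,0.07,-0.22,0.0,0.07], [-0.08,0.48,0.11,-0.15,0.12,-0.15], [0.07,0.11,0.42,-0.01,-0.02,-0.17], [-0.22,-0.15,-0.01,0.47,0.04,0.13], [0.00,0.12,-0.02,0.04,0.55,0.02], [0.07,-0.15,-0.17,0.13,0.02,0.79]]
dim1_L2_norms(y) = [6.57, 3.37, 7.0, 3.29, 6.22, 3.75]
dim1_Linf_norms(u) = [0.33, 0.48, 0.42, 0.47, 0.55, 0.79]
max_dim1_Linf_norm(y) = 5.81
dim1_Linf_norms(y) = [5.48, 2.65, 5.81, 2.03, 4.65, 3.42]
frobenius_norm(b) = 7.48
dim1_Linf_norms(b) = [1.18, 1.75, 2.16, 1.27, 2.87, 3.64]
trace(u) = 3.04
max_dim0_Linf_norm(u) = 0.79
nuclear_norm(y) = 26.07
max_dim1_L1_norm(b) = 8.17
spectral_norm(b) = 5.85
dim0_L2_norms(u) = [0.42, 0.56, 0.47, 0.56, 0.57, 0.84]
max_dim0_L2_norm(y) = 9.4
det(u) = 0.00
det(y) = -1566.05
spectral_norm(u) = 0.99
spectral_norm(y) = 10.26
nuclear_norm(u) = 3.04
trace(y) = -4.89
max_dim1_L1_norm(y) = 13.36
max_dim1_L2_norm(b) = 4.42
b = u @ y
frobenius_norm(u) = 1.43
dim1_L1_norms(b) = [3.59, 4.25, 6.25, 4.28, 7.29, 8.17]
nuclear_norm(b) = 13.98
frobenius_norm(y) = 12.93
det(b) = -4.81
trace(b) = -1.33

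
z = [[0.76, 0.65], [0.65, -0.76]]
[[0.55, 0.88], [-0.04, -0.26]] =z@[[0.39, 0.50], [0.39, 0.77]]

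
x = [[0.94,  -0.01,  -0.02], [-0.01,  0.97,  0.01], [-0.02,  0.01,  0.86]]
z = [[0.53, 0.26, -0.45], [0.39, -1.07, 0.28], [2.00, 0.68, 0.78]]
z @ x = [[0.50, 0.24, -0.4], [0.37, -1.04, 0.22], [1.86, 0.65, 0.64]]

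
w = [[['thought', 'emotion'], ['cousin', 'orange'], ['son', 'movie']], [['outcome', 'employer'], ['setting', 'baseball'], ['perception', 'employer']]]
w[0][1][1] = 'orange'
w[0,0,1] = 'emotion'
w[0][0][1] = 'emotion'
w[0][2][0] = 'son'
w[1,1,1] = 'baseball'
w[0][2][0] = 'son'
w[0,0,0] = 'thought'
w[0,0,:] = ['thought', 'emotion']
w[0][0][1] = 'emotion'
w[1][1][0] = 'setting'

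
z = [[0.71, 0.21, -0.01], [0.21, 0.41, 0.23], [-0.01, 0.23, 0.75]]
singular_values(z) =[0.92, 0.74, 0.22]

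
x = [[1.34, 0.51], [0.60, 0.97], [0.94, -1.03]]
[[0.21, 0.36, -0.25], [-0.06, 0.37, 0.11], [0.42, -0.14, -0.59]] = x @ [[0.23,0.16,-0.30], [-0.2,0.28,0.30]]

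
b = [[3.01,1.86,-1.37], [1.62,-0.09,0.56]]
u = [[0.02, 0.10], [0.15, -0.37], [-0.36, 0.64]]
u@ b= [[0.22, 0.03, 0.03],  [-0.15, 0.31, -0.41],  [-0.05, -0.73, 0.85]]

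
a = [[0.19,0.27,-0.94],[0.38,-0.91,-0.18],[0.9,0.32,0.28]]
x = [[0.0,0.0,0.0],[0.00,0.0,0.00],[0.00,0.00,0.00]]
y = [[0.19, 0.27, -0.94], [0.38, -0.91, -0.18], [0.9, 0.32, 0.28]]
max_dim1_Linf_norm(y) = 0.94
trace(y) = -0.44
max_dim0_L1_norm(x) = 0.0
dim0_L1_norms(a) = [1.47, 1.5, 1.4]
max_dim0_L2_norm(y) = 1.0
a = x + y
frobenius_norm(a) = 1.73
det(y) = -0.99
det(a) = -0.99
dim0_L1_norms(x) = [0.0, 0.0, 0.0]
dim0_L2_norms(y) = [1.0, 1.0, 1.0]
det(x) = 0.00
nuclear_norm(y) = 2.99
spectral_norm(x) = 0.00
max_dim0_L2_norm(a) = 1.0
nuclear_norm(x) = 0.00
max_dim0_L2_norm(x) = 0.0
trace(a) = -0.44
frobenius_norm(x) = 0.00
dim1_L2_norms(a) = [1.0, 1.0, 1.0]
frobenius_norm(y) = 1.73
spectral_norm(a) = 1.00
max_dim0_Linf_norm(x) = 0.0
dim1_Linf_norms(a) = [0.94, 0.91, 0.9]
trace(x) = 0.00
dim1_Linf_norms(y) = [0.94, 0.91, 0.9]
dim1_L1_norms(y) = [1.4, 1.47, 1.5]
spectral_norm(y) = 1.00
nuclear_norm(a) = 2.99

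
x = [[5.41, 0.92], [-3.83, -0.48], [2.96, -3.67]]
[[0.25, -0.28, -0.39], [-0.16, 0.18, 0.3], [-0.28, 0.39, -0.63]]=x@[[0.03,-0.03,-0.09], [0.1,-0.13,0.1]]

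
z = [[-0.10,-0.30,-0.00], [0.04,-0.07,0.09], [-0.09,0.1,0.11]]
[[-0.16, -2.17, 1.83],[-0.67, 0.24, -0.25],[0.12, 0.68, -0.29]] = z @ [[-4.19, 4.77, -5.73], [1.92, 5.63, -4.20], [-4.05, 4.94, -3.52]]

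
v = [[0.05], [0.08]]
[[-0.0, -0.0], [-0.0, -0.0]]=v @ [[-0.04,-0.01]]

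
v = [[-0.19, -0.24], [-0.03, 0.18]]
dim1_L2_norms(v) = [0.31, 0.18]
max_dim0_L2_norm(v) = 0.3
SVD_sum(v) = [[-0.14, -0.27], [0.07, 0.13]] + [[-0.05,0.03], [-0.1,0.05]]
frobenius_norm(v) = 0.36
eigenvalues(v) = [-0.21, 0.2]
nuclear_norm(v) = 0.46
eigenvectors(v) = [[-1.00, 0.53], [-0.08, -0.85]]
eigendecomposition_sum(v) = [[-0.2, -0.12], [-0.02, -0.01]] + [[0.01, -0.12], [-0.01, 0.19]]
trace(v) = -0.01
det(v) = -0.04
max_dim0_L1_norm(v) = 0.42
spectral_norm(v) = 0.33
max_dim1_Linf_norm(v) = 0.24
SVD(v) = [[-0.9,0.43], [0.43,0.9]] @ diag([0.3341386300201189, 0.12390066960383256]) @ [[0.47,0.88],[-0.88,0.47]]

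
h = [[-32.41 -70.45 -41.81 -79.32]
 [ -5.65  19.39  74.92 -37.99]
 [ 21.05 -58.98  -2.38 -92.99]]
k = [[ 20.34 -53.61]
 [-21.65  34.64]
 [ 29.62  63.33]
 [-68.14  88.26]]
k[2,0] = 29.62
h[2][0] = 21.05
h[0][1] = -70.45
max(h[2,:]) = 21.05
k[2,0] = 29.62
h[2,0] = 21.05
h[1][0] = -5.65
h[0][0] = -32.41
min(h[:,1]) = -70.45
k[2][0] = 29.62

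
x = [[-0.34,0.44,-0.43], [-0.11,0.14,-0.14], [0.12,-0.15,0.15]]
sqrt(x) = [[-2.08+0.03j, (3.29-0.1j), (-2.7-0.02j)], [-0.70-0.00j, 1.10+0.01j, (-0.91+0j)], [0.88-0.02j, -1.36+0.09j, 1.13+0.01j]]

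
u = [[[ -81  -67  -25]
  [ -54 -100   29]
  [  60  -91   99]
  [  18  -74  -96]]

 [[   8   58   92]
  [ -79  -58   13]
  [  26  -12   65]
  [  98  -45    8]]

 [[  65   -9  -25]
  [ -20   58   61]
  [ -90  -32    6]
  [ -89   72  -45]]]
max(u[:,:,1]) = 72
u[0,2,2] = 99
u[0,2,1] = -91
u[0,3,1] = -74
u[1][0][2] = 92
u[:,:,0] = [[-81, -54, 60, 18], [8, -79, 26, 98], [65, -20, -90, -89]]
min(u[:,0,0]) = -81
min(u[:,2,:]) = -91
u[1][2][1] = -12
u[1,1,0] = -79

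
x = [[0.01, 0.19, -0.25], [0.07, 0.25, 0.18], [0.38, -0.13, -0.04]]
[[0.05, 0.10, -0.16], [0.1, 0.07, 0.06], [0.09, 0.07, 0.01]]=x @ [[0.33,0.28,0.03], [0.28,0.30,-0.15], [0.03,-0.15,0.54]]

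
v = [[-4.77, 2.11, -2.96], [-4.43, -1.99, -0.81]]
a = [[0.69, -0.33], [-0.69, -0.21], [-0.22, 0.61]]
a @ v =[[-1.83,2.11,-1.78], [4.22,-1.04,2.21], [-1.65,-1.68,0.16]]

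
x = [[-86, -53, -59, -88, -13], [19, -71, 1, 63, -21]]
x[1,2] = 1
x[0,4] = -13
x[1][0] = 19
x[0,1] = -53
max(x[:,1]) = -53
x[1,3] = 63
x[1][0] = 19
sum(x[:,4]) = -34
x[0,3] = -88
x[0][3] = -88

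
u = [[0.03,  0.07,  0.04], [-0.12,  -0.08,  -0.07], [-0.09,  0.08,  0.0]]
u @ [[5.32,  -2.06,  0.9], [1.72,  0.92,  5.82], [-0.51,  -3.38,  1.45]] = [[0.26, -0.13, 0.49], [-0.74, 0.41, -0.68], [-0.34, 0.26, 0.38]]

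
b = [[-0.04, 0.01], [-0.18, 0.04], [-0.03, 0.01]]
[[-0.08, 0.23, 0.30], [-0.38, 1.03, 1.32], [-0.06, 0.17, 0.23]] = b @ [[2.48,-5.99,-6.59],  [1.58,-1.17,3.31]]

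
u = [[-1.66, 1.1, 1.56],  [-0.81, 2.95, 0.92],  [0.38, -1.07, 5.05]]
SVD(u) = [[0.30, 0.48, -0.83], [0.16, 0.83, 0.53], [0.94, -0.29, 0.17]] @ diag([5.375102123751433, 3.6406780879588667, 1.1179178051623517]) @ [[-0.05, -0.04, 1.00], [-0.43, 0.90, 0.02], [0.90, 0.43, 0.06]]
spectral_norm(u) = 5.38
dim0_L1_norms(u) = [2.85, 5.12, 7.53]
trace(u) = 6.34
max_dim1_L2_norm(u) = 5.18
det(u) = -21.88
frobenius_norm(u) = 6.59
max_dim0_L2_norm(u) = 5.36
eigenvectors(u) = [[0.98, -0.33, 0.28], [0.18, -0.86, 0.33], [-0.03, -0.40, 0.90]]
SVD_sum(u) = [[-0.08, -0.07, 1.59], [-0.04, -0.03, 0.83], [-0.24, -0.21, 5.06]] + [[-0.75, 1.57, 0.03],[-1.31, 2.73, 0.05],[0.45, -0.94, -0.02]] + [[-0.83, -0.40, -0.06], [0.54, 0.26, 0.04], [0.17, 0.08, 0.01]]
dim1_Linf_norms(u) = [1.66, 2.95, 5.05]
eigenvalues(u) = [-1.5, 3.06, 4.77]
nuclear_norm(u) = 10.13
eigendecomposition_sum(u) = [[-1.57, 0.46, 0.31], [-0.3, 0.09, 0.06], [0.04, -0.01, -0.01]] + [[-0.30, 1.52, -0.47],[-0.77, 3.93, -1.21],[-0.36, 1.83, -0.56]] + [[0.21, -0.88, 1.72],[0.26, -1.06, 2.08],[0.70, -2.88, 5.62]]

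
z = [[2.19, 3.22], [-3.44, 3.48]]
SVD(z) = [[0.34, 0.94], [0.94, -0.34]] @ diag([5.027655159596479, 3.7190299267662397]) @ [[-0.49,0.87], [0.87,0.49]]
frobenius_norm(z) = 6.25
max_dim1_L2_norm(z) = 4.89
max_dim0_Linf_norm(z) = 3.48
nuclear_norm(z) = 8.75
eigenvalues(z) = [(2.84+3.27j), (2.84-3.27j)]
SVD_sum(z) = [[-0.85, 1.49], [-2.34, 4.11]] + [[3.04,1.73],[-1.1,-0.63]]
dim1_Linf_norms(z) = [3.22, 3.48]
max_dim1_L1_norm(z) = 6.92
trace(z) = 5.67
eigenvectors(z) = [[-0.13+0.68j,(-0.13-0.68j)],  [-0.72+0.00j,-0.72-0.00j]]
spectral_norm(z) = 5.03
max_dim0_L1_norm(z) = 6.7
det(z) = 18.70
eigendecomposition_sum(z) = [[(1.1+1.91j), (1.61-1.4j)],  [-1.72+1.49j, (1.74+1.35j)]] + [[(1.1-1.91j), (1.61+1.4j)],[-1.72-1.49j, (1.74-1.35j)]]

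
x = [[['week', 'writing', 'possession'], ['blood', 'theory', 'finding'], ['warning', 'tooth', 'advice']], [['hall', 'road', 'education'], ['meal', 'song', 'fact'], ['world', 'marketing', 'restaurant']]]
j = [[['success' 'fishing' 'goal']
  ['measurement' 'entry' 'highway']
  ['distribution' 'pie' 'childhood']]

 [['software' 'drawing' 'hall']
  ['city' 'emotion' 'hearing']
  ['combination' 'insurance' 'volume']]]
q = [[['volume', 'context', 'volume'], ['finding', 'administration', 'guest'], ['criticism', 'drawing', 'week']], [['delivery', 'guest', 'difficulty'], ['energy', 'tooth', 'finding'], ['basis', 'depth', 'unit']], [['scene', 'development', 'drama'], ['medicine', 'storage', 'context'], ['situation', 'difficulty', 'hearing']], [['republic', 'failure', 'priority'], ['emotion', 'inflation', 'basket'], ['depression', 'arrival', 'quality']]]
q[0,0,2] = 'volume'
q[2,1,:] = ['medicine', 'storage', 'context']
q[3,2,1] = 'arrival'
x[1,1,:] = ['meal', 'song', 'fact']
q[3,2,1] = 'arrival'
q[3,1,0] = 'emotion'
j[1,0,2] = 'hall'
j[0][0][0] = 'success'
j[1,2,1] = 'insurance'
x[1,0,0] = 'hall'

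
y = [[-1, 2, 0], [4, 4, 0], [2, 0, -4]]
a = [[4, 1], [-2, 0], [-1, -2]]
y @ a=[[-8, -1], [8, 4], [12, 10]]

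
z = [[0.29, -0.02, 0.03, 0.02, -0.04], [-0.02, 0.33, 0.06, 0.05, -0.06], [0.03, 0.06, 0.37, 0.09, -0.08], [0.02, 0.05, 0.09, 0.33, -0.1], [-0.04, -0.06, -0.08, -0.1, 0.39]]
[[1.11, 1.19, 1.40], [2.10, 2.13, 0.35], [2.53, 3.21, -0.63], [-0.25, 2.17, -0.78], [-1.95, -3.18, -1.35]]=z @ [[3.40,  2.88,  4.84], [5.5,  4.20,  1.57], [5.96,  5.98,  -2.38], [-4.56,  2.53,  -3.49], [-3.74,  -5.34,  -4.11]]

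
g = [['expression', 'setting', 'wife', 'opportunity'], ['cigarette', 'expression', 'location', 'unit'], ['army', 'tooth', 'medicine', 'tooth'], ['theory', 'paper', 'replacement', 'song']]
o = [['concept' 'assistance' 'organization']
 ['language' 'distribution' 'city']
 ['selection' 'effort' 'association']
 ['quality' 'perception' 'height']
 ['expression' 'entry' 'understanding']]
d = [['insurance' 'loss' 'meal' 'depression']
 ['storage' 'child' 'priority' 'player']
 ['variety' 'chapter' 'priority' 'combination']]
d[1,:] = ['storage', 'child', 'priority', 'player']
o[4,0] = 'expression'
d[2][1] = 'chapter'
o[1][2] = 'city'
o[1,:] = ['language', 'distribution', 'city']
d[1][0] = 'storage'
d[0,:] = ['insurance', 'loss', 'meal', 'depression']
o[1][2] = 'city'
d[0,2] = 'meal'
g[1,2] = 'location'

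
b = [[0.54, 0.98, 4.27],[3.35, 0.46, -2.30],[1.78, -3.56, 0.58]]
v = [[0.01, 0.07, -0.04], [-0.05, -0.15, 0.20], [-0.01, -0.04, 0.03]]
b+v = [[0.55,1.05,4.23], [3.3,0.31,-2.1], [1.77,-3.6,0.61]]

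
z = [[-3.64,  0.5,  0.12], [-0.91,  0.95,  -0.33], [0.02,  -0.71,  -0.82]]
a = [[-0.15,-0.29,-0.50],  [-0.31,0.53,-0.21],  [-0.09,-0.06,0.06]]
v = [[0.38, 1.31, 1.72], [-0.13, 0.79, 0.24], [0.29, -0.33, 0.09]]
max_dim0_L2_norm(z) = 3.75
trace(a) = 0.44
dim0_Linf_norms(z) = [3.64, 0.95, 0.82]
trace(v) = 1.26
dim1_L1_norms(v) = [3.41, 1.16, 0.71]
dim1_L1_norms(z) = [4.26, 2.19, 1.55]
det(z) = 3.39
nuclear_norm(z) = 5.74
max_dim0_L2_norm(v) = 1.74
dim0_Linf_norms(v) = [0.38, 1.31, 1.72]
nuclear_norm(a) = 1.37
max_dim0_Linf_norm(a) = 0.53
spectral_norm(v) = 2.29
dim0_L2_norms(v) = [0.5, 1.56, 1.74]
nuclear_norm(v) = 3.06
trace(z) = -3.51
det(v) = -0.16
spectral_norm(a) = 0.65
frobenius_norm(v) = 2.39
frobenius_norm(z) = 4.07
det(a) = -0.05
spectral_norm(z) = 3.83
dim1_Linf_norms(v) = [1.72, 0.79, 0.33]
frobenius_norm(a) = 0.89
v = z @ a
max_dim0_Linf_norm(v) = 1.72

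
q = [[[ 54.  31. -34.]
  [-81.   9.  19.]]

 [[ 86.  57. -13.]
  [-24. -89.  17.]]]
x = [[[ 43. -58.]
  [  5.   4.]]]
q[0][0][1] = 31.0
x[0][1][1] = 4.0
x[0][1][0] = 5.0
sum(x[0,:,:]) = -6.0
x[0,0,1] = -58.0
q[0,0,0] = 54.0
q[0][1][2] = 19.0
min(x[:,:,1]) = -58.0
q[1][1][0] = -24.0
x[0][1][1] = 4.0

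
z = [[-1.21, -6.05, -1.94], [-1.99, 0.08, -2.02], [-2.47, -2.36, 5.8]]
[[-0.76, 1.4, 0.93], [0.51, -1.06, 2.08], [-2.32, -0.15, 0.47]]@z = [[-4.16, 2.52, 4.04], [-3.65, -8.08, 13.22], [1.94, 12.91, 7.53]]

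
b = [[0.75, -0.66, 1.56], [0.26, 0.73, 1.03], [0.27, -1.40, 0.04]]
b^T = [[0.75, 0.26, 0.27],[-0.66, 0.73, -1.40],[1.56, 1.03, 0.04]]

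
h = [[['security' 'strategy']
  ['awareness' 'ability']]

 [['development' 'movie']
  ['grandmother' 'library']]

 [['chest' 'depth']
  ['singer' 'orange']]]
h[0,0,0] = 'security'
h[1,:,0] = ['development', 'grandmother']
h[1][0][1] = 'movie'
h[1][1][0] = 'grandmother'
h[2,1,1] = 'orange'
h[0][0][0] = 'security'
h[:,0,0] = ['security', 'development', 'chest']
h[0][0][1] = 'strategy'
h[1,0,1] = 'movie'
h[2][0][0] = 'chest'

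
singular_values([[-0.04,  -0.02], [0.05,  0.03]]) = [0.07, 0.0]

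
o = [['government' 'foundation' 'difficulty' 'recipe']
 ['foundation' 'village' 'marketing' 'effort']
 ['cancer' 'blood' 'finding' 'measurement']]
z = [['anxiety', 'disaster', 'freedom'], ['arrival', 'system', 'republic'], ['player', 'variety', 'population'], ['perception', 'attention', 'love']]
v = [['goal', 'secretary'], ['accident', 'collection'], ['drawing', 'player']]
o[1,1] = 'village'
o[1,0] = 'foundation'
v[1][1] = 'collection'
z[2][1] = 'variety'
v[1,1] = 'collection'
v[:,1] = ['secretary', 'collection', 'player']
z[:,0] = ['anxiety', 'arrival', 'player', 'perception']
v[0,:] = ['goal', 'secretary']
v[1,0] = 'accident'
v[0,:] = ['goal', 'secretary']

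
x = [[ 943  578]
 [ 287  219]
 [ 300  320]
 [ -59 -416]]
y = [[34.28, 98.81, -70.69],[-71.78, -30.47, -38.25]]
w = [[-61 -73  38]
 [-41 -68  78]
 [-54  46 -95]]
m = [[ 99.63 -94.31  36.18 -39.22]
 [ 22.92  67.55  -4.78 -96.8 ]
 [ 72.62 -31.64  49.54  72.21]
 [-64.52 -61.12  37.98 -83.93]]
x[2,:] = [300, 320]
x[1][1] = 219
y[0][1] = 98.81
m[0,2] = 36.18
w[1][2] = 78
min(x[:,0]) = -59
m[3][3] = -83.93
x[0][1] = 578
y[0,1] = 98.81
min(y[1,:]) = -71.78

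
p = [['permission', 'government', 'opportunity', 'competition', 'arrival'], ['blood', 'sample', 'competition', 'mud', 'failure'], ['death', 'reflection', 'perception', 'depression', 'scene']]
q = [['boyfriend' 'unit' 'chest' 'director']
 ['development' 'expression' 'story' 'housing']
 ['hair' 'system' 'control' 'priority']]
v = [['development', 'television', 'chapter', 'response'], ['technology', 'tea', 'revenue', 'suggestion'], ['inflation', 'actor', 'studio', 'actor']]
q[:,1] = ['unit', 'expression', 'system']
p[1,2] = 'competition'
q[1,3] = 'housing'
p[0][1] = 'government'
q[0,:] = ['boyfriend', 'unit', 'chest', 'director']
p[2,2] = 'perception'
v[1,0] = 'technology'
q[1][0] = 'development'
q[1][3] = 'housing'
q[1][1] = 'expression'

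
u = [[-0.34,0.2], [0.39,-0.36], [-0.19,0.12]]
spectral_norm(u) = 0.69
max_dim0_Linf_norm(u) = 0.39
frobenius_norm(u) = 0.70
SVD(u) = [[-0.56, -0.70],[0.76, -0.65],[-0.32, -0.3]] @ diag([0.694790270098142, 0.07117921450079961]) @ [[0.79, -0.61], [0.61, 0.79]]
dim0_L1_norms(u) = [0.92, 0.68]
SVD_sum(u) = [[-0.31,  0.24], [0.42,  -0.32], [-0.18,  0.14]] + [[-0.03,-0.04],[-0.03,-0.04],[-0.01,-0.02]]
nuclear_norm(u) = 0.77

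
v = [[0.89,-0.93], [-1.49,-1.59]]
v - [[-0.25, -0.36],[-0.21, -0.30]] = [[1.14, -0.57], [-1.28, -1.29]]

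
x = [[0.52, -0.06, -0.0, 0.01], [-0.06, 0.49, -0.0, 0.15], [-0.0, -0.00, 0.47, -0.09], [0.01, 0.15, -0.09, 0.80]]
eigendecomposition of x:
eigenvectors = [[-0.03, 0.87, -0.37, -0.34], [0.36, -0.44, -0.75, -0.34], [-0.2, -0.18, 0.40, -0.88], [0.91, 0.16, 0.37, -0.07]]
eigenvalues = [0.88, 0.55, 0.39, 0.46]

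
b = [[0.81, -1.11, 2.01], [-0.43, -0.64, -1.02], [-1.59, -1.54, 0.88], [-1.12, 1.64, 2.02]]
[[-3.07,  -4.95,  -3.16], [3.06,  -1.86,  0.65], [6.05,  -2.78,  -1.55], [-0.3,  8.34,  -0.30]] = b @[[-3.15, -1.67, -0.35],[-1.2, 3.66, 0.80],[-0.92, 0.23, -0.99]]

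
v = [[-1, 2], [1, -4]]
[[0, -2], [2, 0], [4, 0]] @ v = [[-2, 8], [-2, 4], [-4, 8]]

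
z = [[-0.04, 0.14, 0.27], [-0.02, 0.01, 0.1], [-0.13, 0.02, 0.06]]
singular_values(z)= [0.33, 0.12, 0.03]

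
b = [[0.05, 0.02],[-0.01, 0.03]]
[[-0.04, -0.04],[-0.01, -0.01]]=b @ [[-0.6, -0.67], [-0.49, -0.54]]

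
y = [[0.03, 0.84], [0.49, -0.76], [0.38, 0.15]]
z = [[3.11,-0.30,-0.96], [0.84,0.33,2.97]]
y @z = [[0.8,0.27,2.47], [0.89,-0.40,-2.73], [1.31,-0.06,0.08]]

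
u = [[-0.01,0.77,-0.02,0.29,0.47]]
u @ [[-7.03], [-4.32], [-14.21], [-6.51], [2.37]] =[[-3.75]]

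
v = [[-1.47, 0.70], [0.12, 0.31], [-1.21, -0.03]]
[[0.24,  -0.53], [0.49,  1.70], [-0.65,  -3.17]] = v@[[0.50, 2.51],[1.40, 4.52]]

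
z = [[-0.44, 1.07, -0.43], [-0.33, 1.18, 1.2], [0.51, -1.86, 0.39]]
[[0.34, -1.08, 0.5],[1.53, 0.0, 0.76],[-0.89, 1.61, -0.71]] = z@[[0.26, 0.03, -0.96], [0.69, -0.71, 0.16], [0.67, 0.71, 0.21]]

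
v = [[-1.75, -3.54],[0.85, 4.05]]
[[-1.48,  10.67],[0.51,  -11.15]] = v @ [[1.03, -0.92], [-0.09, -2.56]]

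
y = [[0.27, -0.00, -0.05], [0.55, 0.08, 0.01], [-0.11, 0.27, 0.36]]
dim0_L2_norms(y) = [0.62, 0.28, 0.36]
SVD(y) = [[-0.44, -0.00, 0.90], [-0.85, -0.31, -0.42], [0.28, -0.95, 0.13]] @ diag([0.6293849840897965, 0.45040672205336185, 0.0028855729816402173]) @ [[-0.98, 0.01, 0.18], [-0.15, -0.62, -0.77], [-0.1, 0.78, -0.62]]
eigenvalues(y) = [(-0.01+0j), (0.36+0.12j), (0.36-0.12j)]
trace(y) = 0.71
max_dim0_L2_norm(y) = 0.62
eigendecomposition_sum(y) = [[-0.00-0.00j, 0.00-0.00j, -0.00-0.00j], [0.01+0.00j, -0.00+0.00j, 0j], [(-0.01-0j), 0.00-0.00j, -0.00-0.00j]] + [[(0.14+0.07j), (-0+0.05j), -0.02+0.06j], [0.27+0.01j, 0.04+0.08j, 0.11j], [-0.05-0.47j, 0.13-0.09j, (0.18-0.03j)]] + [[0.14-0.07j, (-0-0.05j), -0.02-0.06j], [(0.27-0.01j), (0.04-0.08j), 0.00-0.11j], [(-0.05+0.47j), 0.13+0.09j, (0.18+0.03j)]]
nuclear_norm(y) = 1.08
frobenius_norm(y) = 0.77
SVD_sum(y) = [[0.27, -0.00, -0.05], [0.53, -0.01, -0.10], [-0.17, 0.00, 0.03]] + [[0.00, 0.00, 0.00], [0.02, 0.09, 0.11], [0.06, 0.27, 0.33]] + [[-0.0, 0.00, -0.0],[0.00, -0.0, 0.00],[-0.00, 0.00, -0.0]]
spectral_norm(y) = 0.63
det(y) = -0.00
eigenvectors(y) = [[-0.11+0.00j, (0.16-0.22j), 0.16+0.22j],[(0.78+0j), (0.07-0.47j), (0.07+0.47j)],[-0.61+0.00j, -0.83+0.00j, (-0.83-0j)]]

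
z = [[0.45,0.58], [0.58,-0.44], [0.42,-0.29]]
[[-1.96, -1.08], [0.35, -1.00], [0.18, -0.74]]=z@[[-1.24, -1.98], [-2.42, -0.33]]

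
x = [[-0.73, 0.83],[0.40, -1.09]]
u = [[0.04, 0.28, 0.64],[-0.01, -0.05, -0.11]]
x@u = [[-0.04,-0.25,-0.56], [0.03,0.17,0.38]]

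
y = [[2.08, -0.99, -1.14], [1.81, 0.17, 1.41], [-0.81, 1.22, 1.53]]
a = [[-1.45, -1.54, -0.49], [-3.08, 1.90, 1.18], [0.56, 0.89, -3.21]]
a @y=[[-5.41, 0.58, -1.27], [-3.92, 4.81, 8.00], [5.38, -4.32, -4.29]]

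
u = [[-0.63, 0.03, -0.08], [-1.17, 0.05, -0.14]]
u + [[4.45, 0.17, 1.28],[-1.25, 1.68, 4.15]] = [[3.82, 0.20, 1.2],[-2.42, 1.73, 4.01]]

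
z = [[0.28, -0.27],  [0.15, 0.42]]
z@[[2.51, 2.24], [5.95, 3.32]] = [[-0.90, -0.27],[2.88, 1.73]]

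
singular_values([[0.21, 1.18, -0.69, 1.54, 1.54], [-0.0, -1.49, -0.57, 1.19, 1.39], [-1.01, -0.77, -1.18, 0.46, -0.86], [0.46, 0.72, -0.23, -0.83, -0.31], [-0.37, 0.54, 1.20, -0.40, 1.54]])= [3.13, 2.8, 1.85, 1.03, 0.59]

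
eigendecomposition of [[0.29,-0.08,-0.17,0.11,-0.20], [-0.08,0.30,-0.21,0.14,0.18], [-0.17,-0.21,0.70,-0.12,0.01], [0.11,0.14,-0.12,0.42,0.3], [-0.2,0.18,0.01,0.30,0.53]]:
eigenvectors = [[0.03, -0.44, 0.61, 0.65, -0.11], [0.42, 0.04, -0.38, 0.23, -0.79], [-0.56, 0.66, 0.31, 0.13, -0.37], [0.51, 0.15, 0.63, -0.54, -0.18], [0.5, 0.58, -0.02, 0.46, 0.44]]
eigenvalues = [0.96, 0.78, 0.37, -0.0, 0.12]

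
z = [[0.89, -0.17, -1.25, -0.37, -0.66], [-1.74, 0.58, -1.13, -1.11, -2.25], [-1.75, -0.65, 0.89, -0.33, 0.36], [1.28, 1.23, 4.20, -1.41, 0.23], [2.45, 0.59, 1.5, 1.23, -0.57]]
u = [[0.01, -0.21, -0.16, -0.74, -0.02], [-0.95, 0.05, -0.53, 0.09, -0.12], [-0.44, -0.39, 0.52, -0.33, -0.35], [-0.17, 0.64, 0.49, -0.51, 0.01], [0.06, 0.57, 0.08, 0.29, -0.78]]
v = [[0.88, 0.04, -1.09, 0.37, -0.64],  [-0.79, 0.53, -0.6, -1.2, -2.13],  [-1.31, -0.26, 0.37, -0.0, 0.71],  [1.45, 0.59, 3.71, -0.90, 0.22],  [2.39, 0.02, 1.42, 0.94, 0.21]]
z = v + u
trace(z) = 0.38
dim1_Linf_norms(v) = [1.09, 2.13, 1.31, 3.71, 2.39]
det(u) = -0.58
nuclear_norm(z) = 13.50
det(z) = -35.81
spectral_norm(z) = 5.51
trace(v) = 1.09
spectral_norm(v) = 4.84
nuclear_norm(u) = 4.66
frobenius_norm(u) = 2.15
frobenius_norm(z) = 7.19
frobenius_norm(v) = 6.16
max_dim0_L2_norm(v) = 4.18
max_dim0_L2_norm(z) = 4.85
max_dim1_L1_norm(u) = 2.03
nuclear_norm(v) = 10.59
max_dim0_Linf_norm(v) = 3.71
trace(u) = -0.71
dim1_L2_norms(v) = [1.58, 2.69, 1.56, 4.13, 2.94]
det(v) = -0.02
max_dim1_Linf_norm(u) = 0.95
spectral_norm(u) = 1.13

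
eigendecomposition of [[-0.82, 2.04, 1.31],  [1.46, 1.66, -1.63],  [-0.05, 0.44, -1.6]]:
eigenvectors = [[(0.55+0j), 0.87+0.00j, 0.87-0.00j], [0.83+0.00j, -0.37+0.08j, -0.37-0.08j], [(0.08+0j), 0.06+0.31j, 0.06-0.31j]]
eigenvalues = [(2.46+0j), (-1.61+0.66j), (-1.61-0.66j)]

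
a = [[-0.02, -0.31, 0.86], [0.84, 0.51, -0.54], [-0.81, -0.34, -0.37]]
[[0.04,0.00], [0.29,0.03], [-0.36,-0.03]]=a@ [[0.31,0.03], [0.19,0.02], [0.12,0.01]]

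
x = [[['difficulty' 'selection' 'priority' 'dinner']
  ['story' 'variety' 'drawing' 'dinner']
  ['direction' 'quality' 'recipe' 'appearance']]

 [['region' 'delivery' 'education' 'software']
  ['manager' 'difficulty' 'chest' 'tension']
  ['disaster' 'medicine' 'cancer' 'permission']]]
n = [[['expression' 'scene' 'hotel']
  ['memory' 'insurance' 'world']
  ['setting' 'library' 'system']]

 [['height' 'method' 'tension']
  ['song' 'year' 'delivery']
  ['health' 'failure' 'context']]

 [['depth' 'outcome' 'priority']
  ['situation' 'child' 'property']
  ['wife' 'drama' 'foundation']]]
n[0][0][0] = 'expression'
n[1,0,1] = 'method'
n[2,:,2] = ['priority', 'property', 'foundation']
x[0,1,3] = 'dinner'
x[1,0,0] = 'region'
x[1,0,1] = 'delivery'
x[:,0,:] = [['difficulty', 'selection', 'priority', 'dinner'], ['region', 'delivery', 'education', 'software']]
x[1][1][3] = 'tension'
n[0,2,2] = 'system'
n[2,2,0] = 'wife'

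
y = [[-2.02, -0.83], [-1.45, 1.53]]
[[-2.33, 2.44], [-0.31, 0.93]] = y@[[0.89, -1.05], [0.64, -0.39]]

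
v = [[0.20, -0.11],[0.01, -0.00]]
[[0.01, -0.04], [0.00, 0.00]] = v@[[0.21, 0.30], [0.3, 0.87]]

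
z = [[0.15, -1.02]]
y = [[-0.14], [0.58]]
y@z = [[-0.02, 0.14],[0.09, -0.59]]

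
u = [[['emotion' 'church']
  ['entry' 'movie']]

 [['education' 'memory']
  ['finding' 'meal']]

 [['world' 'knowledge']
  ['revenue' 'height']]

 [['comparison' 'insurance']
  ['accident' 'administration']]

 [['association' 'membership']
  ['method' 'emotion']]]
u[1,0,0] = 'education'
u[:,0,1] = ['church', 'memory', 'knowledge', 'insurance', 'membership']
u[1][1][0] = 'finding'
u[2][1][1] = 'height'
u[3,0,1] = 'insurance'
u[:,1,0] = ['entry', 'finding', 'revenue', 'accident', 'method']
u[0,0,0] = 'emotion'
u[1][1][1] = 'meal'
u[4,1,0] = 'method'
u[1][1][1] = 'meal'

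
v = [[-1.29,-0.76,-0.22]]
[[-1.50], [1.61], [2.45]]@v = [[1.94,1.14,0.33], [-2.08,-1.22,-0.35], [-3.16,-1.86,-0.54]]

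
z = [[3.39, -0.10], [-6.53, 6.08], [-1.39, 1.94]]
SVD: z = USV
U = [[-0.28, -0.94], [0.93, -0.21], [0.24, -0.27]]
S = [9.58, 2.23]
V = [[-0.77, 0.64], [-0.64, -0.77]]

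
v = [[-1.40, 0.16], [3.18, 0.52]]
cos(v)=[[0.01, 0.05], [1.05, 0.65]]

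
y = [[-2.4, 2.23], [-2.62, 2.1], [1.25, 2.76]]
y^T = [[-2.40, -2.62, 1.25], [2.23, 2.10, 2.76]]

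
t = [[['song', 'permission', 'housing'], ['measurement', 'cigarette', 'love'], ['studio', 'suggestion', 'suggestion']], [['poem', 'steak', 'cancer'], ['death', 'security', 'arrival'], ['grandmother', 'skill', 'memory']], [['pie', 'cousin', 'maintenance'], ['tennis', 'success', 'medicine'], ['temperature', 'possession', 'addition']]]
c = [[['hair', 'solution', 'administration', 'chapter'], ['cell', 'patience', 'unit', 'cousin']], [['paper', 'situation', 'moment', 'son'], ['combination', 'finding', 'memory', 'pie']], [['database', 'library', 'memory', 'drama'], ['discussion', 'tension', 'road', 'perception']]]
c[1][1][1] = 'finding'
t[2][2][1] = 'possession'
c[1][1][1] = 'finding'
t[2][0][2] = 'maintenance'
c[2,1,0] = 'discussion'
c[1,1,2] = 'memory'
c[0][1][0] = 'cell'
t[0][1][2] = 'love'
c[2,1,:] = ['discussion', 'tension', 'road', 'perception']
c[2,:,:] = [['database', 'library', 'memory', 'drama'], ['discussion', 'tension', 'road', 'perception']]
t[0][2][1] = 'suggestion'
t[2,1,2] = 'medicine'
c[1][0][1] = 'situation'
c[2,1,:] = ['discussion', 'tension', 'road', 'perception']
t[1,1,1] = 'security'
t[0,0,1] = 'permission'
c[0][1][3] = 'cousin'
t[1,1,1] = 'security'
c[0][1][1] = 'patience'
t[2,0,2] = 'maintenance'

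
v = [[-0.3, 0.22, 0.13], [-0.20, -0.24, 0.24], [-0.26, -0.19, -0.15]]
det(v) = -0.048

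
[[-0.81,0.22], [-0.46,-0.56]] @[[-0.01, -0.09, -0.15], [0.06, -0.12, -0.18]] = [[0.02,0.05,0.08], [-0.03,0.11,0.17]]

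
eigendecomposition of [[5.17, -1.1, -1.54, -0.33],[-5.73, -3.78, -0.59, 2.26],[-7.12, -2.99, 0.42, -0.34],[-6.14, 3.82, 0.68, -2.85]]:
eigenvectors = [[0.60, -0.09, -0.18, 0.13], [-0.40, -0.71, -0.19, -0.45], [-0.42, -0.36, -0.65, 0.74], [-0.54, 0.60, -0.71, -0.48]]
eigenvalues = [7.28, -6.77, -2.79, 1.24]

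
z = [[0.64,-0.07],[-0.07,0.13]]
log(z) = [[-0.46, -0.22], [-0.22, -2.09]]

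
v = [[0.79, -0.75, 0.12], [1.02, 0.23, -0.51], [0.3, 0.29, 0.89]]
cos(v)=[[1.04, 0.40, -0.26], [-0.50, 1.43, 0.25], [-0.38, -0.08, 0.70]]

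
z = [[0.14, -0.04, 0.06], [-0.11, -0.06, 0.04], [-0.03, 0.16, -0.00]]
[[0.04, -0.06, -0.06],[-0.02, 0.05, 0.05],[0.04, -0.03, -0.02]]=z @ [[0.15,-0.38,-0.40],[0.29,-0.24,-0.18],[0.43,-0.26,-0.12]]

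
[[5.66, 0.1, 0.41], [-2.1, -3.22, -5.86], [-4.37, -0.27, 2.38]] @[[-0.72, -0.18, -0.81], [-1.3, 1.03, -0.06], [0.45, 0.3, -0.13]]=[[-4.02, -0.79, -4.64], [3.06, -4.70, 2.66], [4.57, 1.22, 3.25]]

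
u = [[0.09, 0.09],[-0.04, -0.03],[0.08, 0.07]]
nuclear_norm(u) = 0.18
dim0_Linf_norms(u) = [0.09, 0.09]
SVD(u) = [[-0.74, -0.61], [0.29, -0.68], [-0.61, 0.41]] @ diag([0.1730333749657375, 0.007710457053021206]) @ [[-0.73,-0.68], [0.68,-0.73]]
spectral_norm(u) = 0.17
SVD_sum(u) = [[0.09, 0.09], [-0.04, -0.03], [0.08, 0.07]] + [[-0.00, 0.00], [-0.0, 0.0], [0.0, -0.0]]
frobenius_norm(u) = 0.17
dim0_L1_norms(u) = [0.21, 0.19]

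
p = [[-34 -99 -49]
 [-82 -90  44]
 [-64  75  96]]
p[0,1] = -99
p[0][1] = -99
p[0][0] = -34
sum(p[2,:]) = 107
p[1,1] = -90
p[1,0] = -82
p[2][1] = 75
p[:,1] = [-99, -90, 75]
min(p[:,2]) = -49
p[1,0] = -82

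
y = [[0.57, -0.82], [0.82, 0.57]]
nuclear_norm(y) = 2.00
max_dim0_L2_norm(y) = 1.0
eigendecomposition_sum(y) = [[(0.28+0.41j),(-0.41+0.28j)], [(0.41-0.28j),(0.28+0.41j)]] + [[0.28-0.41j, -0.41-0.28j], [0.41+0.28j, (0.28-0.41j)]]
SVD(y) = [[-0.82,-0.57], [0.57,-0.82]] @ diag([0.9986490875177326, 0.9986490875177325]) @ [[0.0, 1.0], [-1.00, -0.0]]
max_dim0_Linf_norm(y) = 0.82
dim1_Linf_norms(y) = [0.82, 0.82]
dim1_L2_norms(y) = [1.0, 1.0]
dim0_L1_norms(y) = [1.39, 1.39]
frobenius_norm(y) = 1.41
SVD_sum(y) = [[0.0, -0.82], [0.00, 0.57]] + [[0.57, 0.0], [0.82, 0.00]]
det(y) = 1.00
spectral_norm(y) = 1.00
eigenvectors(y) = [[0.71+0.00j, (0.71-0j)], [-0.71j, 0.00+0.71j]]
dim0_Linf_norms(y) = [0.82, 0.82]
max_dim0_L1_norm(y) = 1.39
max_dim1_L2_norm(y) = 1.0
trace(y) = 1.14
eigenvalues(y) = [(0.57+0.82j), (0.57-0.82j)]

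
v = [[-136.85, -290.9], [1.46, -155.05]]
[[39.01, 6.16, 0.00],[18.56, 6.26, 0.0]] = v @ [[-0.03,  0.04,  0.0], [-0.12,  -0.04,  0.00]]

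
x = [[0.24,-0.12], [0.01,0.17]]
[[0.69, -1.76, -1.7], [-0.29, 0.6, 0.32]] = x @ [[1.96, -5.44, -5.96],[-1.85, 3.82, 2.22]]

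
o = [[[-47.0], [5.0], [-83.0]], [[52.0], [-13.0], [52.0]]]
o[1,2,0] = 52.0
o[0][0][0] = -47.0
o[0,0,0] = -47.0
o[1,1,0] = -13.0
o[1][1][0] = -13.0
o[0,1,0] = 5.0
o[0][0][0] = -47.0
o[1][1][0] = -13.0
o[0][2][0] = -83.0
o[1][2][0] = 52.0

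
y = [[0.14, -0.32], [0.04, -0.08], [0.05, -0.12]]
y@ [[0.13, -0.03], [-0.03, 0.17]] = [[0.03, -0.06], [0.01, -0.01], [0.01, -0.02]]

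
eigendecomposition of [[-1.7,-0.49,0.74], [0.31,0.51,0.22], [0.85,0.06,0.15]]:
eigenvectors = [[(0.92+0j), 0.16-0.18j, 0.16+0.18j], [(-0.08+0j), -0.83+0.00j, -0.83-0.00j], [-0.37+0.00j, -0.03-0.49j, -0.03+0.49j]]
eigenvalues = [(-1.95+0j), (0.46+0.2j), (0.46-0.2j)]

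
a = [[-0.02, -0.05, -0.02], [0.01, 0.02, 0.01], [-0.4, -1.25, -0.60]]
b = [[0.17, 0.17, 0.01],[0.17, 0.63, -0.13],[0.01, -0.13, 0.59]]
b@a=[[-0.01, -0.02, -0.01], [0.05, 0.17, 0.08], [-0.24, -0.74, -0.36]]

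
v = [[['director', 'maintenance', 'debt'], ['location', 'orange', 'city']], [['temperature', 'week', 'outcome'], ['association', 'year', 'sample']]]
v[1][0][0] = 'temperature'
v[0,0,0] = 'director'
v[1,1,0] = 'association'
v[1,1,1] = 'year'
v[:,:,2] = [['debt', 'city'], ['outcome', 'sample']]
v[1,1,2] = 'sample'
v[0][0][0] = 'director'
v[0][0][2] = 'debt'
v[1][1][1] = 'year'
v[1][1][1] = 'year'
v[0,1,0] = 'location'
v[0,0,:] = ['director', 'maintenance', 'debt']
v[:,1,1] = ['orange', 'year']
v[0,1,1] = 'orange'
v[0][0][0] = 'director'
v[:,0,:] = [['director', 'maintenance', 'debt'], ['temperature', 'week', 'outcome']]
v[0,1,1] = 'orange'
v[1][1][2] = 'sample'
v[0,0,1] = 'maintenance'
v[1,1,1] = 'year'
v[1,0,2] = 'outcome'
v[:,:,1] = [['maintenance', 'orange'], ['week', 'year']]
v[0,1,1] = 'orange'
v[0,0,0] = 'director'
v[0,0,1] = 'maintenance'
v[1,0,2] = 'outcome'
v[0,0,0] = 'director'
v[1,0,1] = 'week'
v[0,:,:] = [['director', 'maintenance', 'debt'], ['location', 'orange', 'city']]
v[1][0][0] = 'temperature'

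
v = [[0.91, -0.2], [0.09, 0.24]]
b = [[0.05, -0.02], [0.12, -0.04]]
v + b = [[0.96, -0.22], [0.21, 0.20]]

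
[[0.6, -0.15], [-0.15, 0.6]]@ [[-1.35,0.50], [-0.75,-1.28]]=[[-0.7, 0.49], [-0.25, -0.84]]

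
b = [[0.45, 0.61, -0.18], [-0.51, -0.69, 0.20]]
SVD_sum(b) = [[0.45, 0.61, -0.18], [-0.51, -0.69, 0.2]] + [[-0.00, -0.0, -0.00], [-0.0, -0.00, -0.0]]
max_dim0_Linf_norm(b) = 0.69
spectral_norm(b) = 1.18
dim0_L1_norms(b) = [0.96, 1.3, 0.38]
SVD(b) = [[-0.66, 0.75], [0.75, 0.66]] @ diag([1.1760926401351803, 0.0024701861997306527]) @ [[-0.58, -0.78, 0.23],[-0.30, -0.05, -0.95]]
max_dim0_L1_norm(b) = 1.3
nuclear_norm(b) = 1.18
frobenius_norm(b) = 1.18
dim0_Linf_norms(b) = [0.51, 0.69, 0.2]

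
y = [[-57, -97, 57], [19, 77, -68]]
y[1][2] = -68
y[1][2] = -68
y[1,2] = -68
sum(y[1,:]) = 28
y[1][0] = 19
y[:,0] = [-57, 19]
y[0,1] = -97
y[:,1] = [-97, 77]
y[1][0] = 19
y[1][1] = 77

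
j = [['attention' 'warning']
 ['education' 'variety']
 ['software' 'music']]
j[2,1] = 'music'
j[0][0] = 'attention'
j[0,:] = ['attention', 'warning']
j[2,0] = 'software'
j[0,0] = 'attention'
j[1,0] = 'education'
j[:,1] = ['warning', 'variety', 'music']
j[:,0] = ['attention', 'education', 'software']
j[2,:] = ['software', 'music']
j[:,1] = ['warning', 'variety', 'music']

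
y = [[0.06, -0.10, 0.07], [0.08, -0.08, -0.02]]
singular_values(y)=[0.17, 0.06]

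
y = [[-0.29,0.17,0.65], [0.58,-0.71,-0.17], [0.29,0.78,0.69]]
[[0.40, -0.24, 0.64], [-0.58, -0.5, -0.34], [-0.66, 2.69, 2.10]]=y@[[-1.44, 2.32, 1.20], [-0.37, 2.6, 1.17], [0.07, -0.02, 1.21]]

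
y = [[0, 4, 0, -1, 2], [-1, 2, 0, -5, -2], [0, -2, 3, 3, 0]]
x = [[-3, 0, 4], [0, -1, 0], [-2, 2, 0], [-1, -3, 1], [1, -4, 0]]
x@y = [[0, -20, 12, 15, -6], [1, -2, 0, 5, 2], [-2, -4, 0, -8, -8], [3, -12, 3, 19, 4], [4, -4, 0, 19, 10]]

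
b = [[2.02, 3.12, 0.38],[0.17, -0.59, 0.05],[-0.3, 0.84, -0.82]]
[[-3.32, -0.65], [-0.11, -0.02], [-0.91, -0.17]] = b @ [[-1.69, -0.33], [-0.16, -0.03], [1.56, 0.3]]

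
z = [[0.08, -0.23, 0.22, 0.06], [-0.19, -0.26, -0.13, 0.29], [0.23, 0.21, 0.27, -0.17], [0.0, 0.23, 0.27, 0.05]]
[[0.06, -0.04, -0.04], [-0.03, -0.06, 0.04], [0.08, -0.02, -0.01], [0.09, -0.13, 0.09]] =z@[[0.07,0.03,-0.08], [0.04,-0.18,0.27], [0.27,-0.24,0.04], [0.11,-0.45,0.35]]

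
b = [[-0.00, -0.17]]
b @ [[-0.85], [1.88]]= [[-0.32]]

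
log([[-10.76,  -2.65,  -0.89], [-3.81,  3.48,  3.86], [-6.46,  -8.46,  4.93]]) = [[2.48+3.05j, 0.12+0.56j, (-0.11+0.03j)], [(-0.21+0.41j), 1.84+0.08j, 0.63+0.00j], [(0.35+1.41j), (-1.11+0.26j), 2.02+0.02j]]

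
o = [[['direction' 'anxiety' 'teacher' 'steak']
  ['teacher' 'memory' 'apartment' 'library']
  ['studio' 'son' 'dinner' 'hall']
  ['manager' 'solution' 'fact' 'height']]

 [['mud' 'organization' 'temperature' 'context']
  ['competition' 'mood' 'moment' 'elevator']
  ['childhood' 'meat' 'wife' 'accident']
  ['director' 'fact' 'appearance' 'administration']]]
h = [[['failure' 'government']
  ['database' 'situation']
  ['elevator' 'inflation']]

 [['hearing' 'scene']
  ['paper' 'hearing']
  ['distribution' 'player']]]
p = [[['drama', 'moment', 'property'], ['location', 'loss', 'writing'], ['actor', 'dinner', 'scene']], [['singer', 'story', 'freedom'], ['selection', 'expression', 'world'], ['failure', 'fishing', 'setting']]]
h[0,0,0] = 'failure'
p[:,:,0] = [['drama', 'location', 'actor'], ['singer', 'selection', 'failure']]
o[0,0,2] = 'teacher'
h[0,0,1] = 'government'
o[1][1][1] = 'mood'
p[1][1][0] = 'selection'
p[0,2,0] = 'actor'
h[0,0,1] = 'government'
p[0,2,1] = 'dinner'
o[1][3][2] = 'appearance'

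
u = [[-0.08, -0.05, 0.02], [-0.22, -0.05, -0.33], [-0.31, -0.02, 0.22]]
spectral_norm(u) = 0.40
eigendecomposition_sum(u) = [[-0.10-0.00j, (-0.03+0j), (-0.02+0j)],[(-0.3-0j), -0.10+0.00j, (-0.06+0j)],[(-0.08-0j), -0.03+0.00j, -0.02+0.00j]] + [[0.01+0.08j, -0.01-0.01j, (0.02-0.06j)], [0.04-0.34j, 0.02+0.05j, (-0.13+0.21j)], [-0.11+0.14j, -0.03j, 0.12-0.06j]] + [[(0.01-0.08j),(-0.01+0.01j),(0.02+0.06j)], [(0.04+0.34j),0.02-0.05j,-0.13-0.21j], [-0.11-0.14j,0.03j,0.12+0.06j]]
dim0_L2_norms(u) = [0.39, 0.07, 0.4]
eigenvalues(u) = [(-0.21+0j), (0.15+0.08j), (0.15-0.08j)]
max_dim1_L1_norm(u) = 0.6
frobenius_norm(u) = 0.56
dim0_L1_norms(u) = [0.61, 0.12, 0.57]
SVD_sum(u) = [[-0.02, -0.0, -0.03],[-0.20, -0.05, -0.34],[0.01, 0.00, 0.02]] + [[-0.07, -0.01, 0.04], [-0.02, -0.00, 0.01], [-0.32, -0.03, 0.2]] + [[0.01, -0.04, 0.00], [-0.00, 0.00, -0.00], [-0.00, 0.01, -0.00]]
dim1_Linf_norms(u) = [0.08, 0.33, 0.31]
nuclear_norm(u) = 0.83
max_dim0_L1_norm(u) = 0.61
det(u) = -0.01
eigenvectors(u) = [[0.30+0.00j, 0.20-0.05j, (0.2+0.05j)], [0.92+0.00j, -0.86+0.00j, -0.86-0.00j], [0.26+0.00j, (0.39+0.24j), 0.39-0.24j]]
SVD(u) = [[-0.07, 0.21, -0.97],  [-0.99, 0.05, 0.09],  [0.07, 0.98, 0.21]] @ diag([0.4013117994550856, 0.388965941836563, 0.04067352590219822]) @ [[0.51, 0.13, 0.85],[-0.85, -0.08, 0.52],[-0.14, 0.99, -0.07]]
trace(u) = 0.09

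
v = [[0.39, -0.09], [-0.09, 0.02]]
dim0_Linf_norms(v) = [0.39, 0.09]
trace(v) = 0.41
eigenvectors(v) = [[0.97, 0.22], [-0.22, 0.97]]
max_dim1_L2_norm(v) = 0.4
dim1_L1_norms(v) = [0.48, 0.11]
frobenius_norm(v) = 0.41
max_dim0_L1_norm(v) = 0.48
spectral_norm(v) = 0.41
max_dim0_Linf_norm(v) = 0.39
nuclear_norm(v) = 0.41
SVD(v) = [[-0.97, 0.22], [0.22, 0.97]] @ diag([0.4107304061144098, 0.000730406114409833]) @ [[-0.97, 0.22],[-0.22, -0.97]]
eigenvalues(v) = [0.41, -0.0]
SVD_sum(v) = [[0.39, -0.09], [-0.09, 0.02]] + [[-0.0, -0.00], [-0.00, -0.00]]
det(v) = -0.00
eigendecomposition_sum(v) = [[0.39, -0.09], [-0.09, 0.02]] + [[-0.00, -0.00], [-0.0, -0.00]]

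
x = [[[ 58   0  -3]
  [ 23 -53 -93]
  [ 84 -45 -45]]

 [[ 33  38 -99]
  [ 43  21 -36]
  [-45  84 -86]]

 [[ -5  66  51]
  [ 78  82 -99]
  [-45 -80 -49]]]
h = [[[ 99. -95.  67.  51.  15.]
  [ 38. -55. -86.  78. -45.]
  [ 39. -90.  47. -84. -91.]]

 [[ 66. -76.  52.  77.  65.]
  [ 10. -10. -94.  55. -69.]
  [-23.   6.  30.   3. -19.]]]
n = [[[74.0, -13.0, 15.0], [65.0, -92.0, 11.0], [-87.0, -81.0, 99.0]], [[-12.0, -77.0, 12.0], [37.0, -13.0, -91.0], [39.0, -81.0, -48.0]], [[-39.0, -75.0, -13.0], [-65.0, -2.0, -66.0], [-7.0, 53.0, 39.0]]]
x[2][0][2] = 51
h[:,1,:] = [[38.0, -55.0, -86.0, 78.0, -45.0], [10.0, -10.0, -94.0, 55.0, -69.0]]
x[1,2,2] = -86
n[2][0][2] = -13.0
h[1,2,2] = 30.0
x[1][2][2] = -86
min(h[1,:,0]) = -23.0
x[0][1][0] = 23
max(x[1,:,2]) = -36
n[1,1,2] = -91.0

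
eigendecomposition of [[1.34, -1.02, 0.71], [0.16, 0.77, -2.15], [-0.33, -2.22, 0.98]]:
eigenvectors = [[-0.65, 0.97, 0.09], [0.53, -0.19, 0.71], [-0.54, 0.15, 0.7]]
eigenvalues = [2.76, 1.65, -1.32]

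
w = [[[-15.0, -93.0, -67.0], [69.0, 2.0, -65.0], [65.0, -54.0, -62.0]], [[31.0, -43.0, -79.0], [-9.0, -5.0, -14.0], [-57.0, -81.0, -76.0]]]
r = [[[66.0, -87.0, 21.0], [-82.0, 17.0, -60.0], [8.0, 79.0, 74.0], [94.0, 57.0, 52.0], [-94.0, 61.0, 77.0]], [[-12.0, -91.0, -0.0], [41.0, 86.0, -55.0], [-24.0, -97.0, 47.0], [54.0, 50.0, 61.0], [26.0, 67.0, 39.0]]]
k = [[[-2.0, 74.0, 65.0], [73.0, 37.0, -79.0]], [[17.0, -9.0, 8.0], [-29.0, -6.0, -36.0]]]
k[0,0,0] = -2.0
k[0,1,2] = -79.0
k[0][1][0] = 73.0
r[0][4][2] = 77.0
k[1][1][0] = -29.0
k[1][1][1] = -6.0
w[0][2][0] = 65.0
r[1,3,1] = 50.0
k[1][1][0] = -29.0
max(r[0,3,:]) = 94.0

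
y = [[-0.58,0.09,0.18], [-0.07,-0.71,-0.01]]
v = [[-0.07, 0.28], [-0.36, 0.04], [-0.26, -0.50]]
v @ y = [[0.02, -0.21, -0.02], [0.21, -0.06, -0.07], [0.19, 0.33, -0.04]]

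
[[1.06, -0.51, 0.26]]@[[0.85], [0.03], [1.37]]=[[1.24]]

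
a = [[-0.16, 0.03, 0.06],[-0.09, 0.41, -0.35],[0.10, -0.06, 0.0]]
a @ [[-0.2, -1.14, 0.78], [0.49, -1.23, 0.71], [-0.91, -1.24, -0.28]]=[[-0.01, 0.07, -0.12], [0.54, 0.03, 0.32], [-0.05, -0.04, 0.04]]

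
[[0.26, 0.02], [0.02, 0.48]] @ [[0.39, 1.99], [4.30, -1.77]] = [[0.19, 0.48], [2.07, -0.81]]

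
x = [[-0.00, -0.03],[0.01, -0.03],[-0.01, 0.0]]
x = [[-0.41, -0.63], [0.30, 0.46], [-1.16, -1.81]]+[[0.41, 0.6], [-0.29, -0.49], [1.15, 1.81]]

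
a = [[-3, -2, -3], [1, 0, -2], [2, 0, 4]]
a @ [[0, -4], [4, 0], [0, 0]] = [[-8, 12], [0, -4], [0, -8]]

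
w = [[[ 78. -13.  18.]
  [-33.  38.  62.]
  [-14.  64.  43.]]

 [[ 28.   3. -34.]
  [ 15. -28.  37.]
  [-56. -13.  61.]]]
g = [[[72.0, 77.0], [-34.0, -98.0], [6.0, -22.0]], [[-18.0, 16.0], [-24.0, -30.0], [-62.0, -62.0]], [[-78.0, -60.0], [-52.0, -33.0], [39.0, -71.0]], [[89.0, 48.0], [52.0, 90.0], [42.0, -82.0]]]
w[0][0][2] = 18.0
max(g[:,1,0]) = 52.0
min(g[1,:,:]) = -62.0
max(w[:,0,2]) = 18.0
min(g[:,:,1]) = -98.0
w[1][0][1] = 3.0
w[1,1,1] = -28.0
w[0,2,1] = 64.0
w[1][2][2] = 61.0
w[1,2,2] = 61.0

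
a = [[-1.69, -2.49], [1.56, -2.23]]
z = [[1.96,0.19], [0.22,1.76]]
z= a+[[3.65, 2.68], [-1.34, 3.99]]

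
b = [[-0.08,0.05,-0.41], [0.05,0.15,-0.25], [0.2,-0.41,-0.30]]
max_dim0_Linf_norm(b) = 0.41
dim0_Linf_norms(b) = [0.2, 0.41, 0.41]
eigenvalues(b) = [(-0.26+0.18j), (-0.26-0.18j), (0.3+0j)]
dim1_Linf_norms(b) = [0.41, 0.25, 0.41]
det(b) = 0.03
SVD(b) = [[0.53, 0.62, -0.58], [0.27, 0.53, 0.81], [0.8, -0.58, 0.11]] @ diag([0.6024756055905611, 0.43079171831094243, 0.11849742656696016]) @ [[0.22, -0.44, -0.87], [-0.32, 0.81, -0.49], [0.92, 0.39, 0.04]]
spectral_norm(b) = 0.60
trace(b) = -0.23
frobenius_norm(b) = 0.75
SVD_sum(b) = [[0.07, -0.14, -0.28], [0.04, -0.07, -0.14], [0.11, -0.21, -0.42]] + [[-0.09, 0.22, -0.13],[-0.07, 0.18, -0.11],[0.08, -0.20, 0.12]] + [[-0.06, -0.03, -0.00], [0.09, 0.04, 0.00], [0.01, 0.01, 0.0]]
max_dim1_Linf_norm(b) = 0.41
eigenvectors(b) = [[0.81+0.00j, 0.81-0.00j, (-0.5+0j)], [(0.2-0.14j), (0.2+0.14j), (-0.78+0j)], [(0.39-0.37j), 0.39+0.37j, 0.37+0.00j]]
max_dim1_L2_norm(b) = 0.55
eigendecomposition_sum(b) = [[-0.03+0.24j, -0.06-0.25j, (-0.17-0.19j)], [0.03+0.07j, -0.06-0.05j, (-0.08-0.02j)], [0.10+0.13j, (-0.14-0.09j), -0.17-0.01j]] + [[(-0.03-0.24j),-0.06+0.25j,(-0.17+0.19j)],[(0.03-0.07j),(-0.06+0.05j),(-0.08+0.02j)],[0.10-0.13j,(-0.14+0.09j),(-0.17+0.01j)]] + [[(-0.01+0j),0.17-0.00j,(-0.06-0j)],[(-0.02+0j),0.26-0.00j,-0.10-0.00j],[0.01-0.00j,-0.12+0.00j,(0.05+0j)]]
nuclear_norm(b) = 1.15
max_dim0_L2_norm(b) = 0.57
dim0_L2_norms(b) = [0.22, 0.44, 0.57]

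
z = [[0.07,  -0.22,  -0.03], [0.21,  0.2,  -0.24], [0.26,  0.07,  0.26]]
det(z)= 0.032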